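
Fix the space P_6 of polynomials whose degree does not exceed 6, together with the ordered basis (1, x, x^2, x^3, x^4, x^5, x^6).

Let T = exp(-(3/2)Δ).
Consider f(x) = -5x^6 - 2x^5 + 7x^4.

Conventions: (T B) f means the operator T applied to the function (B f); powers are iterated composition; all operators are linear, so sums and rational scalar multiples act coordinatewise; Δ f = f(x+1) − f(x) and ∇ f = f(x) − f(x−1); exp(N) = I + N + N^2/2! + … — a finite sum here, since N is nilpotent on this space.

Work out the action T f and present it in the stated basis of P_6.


the result is g(x) = -5x^6 + 43x^5 - (137/4)x^4 - (489/2)x^3 + (1029/16)x^2 + (5355/16)x + 3609/64

order-1 term: 45x^5 + (255/2)x^4 + 138x^3 + (159/2)x^2 + 18x
order-2 term: -(675/4)x^4 - 720x^3 - (4887/4)x^2 - 981x - 306
order-3 term: (675/2)x^3 + (6345/4)x^2 + (10557/4)x + 6183/4
order-4 term: -(6075/16)x^2 - (12555/8)x - 13689/8
order-5 term: (3645/16)x + 18711/32
order-6 term: -3645/64
the series for exp(-(3/2)Δ) f terminates at order 6
exp(-(3/2)Δ) f = -5x^6 + 43x^5 - (137/4)x^4 - (489/2)x^3 + (1029/16)x^2 + (5355/16)x + 3609/64


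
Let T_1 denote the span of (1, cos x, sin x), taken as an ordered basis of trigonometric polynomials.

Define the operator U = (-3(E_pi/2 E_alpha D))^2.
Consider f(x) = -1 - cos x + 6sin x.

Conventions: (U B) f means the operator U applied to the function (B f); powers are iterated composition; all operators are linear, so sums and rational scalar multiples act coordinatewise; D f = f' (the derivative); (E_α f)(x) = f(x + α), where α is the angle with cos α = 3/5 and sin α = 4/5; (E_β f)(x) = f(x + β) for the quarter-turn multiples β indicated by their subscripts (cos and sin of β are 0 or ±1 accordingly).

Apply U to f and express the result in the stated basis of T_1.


the result is g(x) = (1359/25)cos x - (162/25)sin x

D f = 6cos x + sin x
E_alpha D f = (22/5)cos x - (21/5)sin x
E_pi/2 E_alpha D f = -(21/5)cos x - (22/5)sin x
(-3(E_pi/2 E_alpha D)) f = (63/5)cos x + (66/5)sin x
D (-3(E_pi/2 E_alpha D)) f = (66/5)cos x - (63/5)sin x
E_alpha D (-3(E_pi/2 E_alpha D)) f = -(54/25)cos x - (453/25)sin x
E_pi/2 E_alpha D (-3(E_pi/2 E_alpha D)) f = -(453/25)cos x + (54/25)sin x
(-3(E_pi/2 E_alpha D)) (-3(E_pi/2 E_alpha D)) f = (1359/25)cos x - (162/25)sin x


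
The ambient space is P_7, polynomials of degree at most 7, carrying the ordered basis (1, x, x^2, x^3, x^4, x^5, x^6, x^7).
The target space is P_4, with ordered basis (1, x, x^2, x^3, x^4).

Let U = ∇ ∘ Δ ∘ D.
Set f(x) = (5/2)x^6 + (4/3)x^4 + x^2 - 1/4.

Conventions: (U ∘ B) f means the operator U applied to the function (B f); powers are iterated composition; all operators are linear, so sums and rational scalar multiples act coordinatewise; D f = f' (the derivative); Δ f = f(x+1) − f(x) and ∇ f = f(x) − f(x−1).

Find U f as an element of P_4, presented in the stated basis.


the image equals g(x) = 300x^3 + 182x

D f = 15x^5 + (16/3)x^3 + 2x
Δ D f = 75x^4 + 150x^3 + 166x^2 + 91x + 67/3
∇ Δ D f = 300x^3 + 182x


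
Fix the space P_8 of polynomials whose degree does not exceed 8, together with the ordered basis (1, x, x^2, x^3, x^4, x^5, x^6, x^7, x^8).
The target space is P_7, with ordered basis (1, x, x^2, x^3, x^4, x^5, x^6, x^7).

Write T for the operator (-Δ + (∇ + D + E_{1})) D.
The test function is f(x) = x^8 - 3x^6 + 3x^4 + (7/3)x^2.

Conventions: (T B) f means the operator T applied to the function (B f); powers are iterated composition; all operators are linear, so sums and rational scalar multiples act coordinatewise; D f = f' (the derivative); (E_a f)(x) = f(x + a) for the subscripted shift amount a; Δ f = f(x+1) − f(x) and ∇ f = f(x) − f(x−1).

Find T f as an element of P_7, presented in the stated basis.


D f = 8x^7 - 18x^5 + 12x^3 + (14/3)x
Δ D f = 56x^6 + 168x^5 + 190x^4 + 100x^3 + 24x^2 + 2x + 20/3
(-Δ) D f = -56x^6 - 168x^5 - 190x^4 - 100x^3 - 24x^2 - 2x - 20/3
∇ D f = 56x^6 - 168x^5 + 190x^4 - 100x^3 + 24x^2 - 2x + 20/3
D D f = 56x^6 - 90x^4 + 36x^2 + 14/3
E_{1} D f = 8x^7 + 56x^6 + 150x^5 + 190x^4 + 112x^3 + 24x^2 + (20/3)x + 20/3
(∇ + D + E_{1}) D f = 8x^7 + 168x^6 - 18x^5 + 290x^4 + 12x^3 + 84x^2 + (14/3)x + 18
(-Δ + (∇ + D + E_{1})) D f = 8x^7 + 112x^6 - 186x^5 + 100x^4 - 88x^3 + 60x^2 + (8/3)x + 34/3

g(x) = 8x^7 + 112x^6 - 186x^5 + 100x^4 - 88x^3 + 60x^2 + (8/3)x + 34/3


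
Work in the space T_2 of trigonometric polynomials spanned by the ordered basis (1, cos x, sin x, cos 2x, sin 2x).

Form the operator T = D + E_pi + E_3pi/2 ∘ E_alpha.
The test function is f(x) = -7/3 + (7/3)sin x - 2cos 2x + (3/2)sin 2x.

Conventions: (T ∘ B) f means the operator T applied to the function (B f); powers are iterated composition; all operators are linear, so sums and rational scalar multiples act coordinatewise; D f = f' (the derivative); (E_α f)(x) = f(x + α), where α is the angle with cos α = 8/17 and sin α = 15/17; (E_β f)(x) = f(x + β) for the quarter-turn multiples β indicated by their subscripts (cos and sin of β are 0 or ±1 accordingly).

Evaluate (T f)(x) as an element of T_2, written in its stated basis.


D f = (7/3)cos x + 3cos 2x + 4sin 2x
E_pi f = -7/3 - (7/3)sin x - 2cos 2x + (3/2)sin 2x
E_alpha f = -7/3 + (35/17)cos x + (56/51)sin x + (682/289)cos 2x + (477/578)sin 2x
E_3pi/2 E_alpha f = -7/3 - (56/51)cos x + (35/17)sin x - (682/289)cos 2x - (477/578)sin 2x
(D + E_pi + E_3pi/2 ∘ E_alpha) f = -14/3 + (21/17)cos x - (14/51)sin x - (393/289)cos 2x + (1351/289)sin 2x

g(x) = -14/3 + (21/17)cos x - (14/51)sin x - (393/289)cos 2x + (1351/289)sin 2x


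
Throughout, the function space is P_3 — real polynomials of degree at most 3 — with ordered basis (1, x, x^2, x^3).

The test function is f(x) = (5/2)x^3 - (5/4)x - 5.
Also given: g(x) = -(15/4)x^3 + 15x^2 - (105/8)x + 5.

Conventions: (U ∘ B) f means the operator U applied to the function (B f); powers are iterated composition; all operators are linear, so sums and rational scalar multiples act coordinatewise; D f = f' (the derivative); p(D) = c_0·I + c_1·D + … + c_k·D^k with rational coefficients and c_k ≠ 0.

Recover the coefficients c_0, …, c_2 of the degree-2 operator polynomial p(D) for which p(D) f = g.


D^0 f = (5/2)x^3 - (5/4)x - 5
D^1 f = (15/2)x^2 - 5/4
D^2 f = 15x
matching coefficients of g against c_0 f + c_1 Df + … from the top degree down determines the c_i
solution: c_0 = -3/2, c_1 = 2, c_2 = -1

p(D) = -(3/2)·I + 2·D − D^2, i.e. c_0 = -3/2, c_1 = 2, c_2 = -1


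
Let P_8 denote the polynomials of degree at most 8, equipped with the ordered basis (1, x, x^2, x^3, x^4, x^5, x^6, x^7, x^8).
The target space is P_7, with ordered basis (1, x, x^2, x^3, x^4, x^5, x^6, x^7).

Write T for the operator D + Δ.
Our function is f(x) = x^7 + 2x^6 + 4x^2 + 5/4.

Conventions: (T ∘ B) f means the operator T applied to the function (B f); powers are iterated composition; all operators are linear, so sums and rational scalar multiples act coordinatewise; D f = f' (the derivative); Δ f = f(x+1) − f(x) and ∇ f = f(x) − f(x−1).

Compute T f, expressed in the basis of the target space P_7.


D f = 7x^6 + 12x^5 + 8x
Δ f = 7x^6 + 33x^5 + 65x^4 + 75x^3 + 51x^2 + 27x + 7
(D + Δ) f = 14x^6 + 45x^5 + 65x^4 + 75x^3 + 51x^2 + 35x + 7

g(x) = 14x^6 + 45x^5 + 65x^4 + 75x^3 + 51x^2 + 35x + 7


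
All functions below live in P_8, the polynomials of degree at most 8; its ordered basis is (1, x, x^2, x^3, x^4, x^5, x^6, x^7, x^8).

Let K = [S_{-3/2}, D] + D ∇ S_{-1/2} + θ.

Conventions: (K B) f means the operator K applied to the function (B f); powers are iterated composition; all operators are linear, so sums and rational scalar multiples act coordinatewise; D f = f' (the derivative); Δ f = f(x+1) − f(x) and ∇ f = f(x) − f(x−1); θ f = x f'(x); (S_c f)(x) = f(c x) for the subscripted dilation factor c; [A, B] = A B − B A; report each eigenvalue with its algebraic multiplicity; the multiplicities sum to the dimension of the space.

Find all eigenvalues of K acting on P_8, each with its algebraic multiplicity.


image of 1: 0
image of x: x + 5/2
image of x^2: 2x^2 - (15/2)x + 1/2
image of x^3: 3x^3 + (135/8)x^2 - (3/4)x + 3/8
image of x^4: 4x^4 - (135/4)x^3 + (3/4)x^2 - (3/4)x + 1/4
image of x^5: 5x^5 + (2025/32)x^4 - (5/8)x^3 + (15/16)x^2 - (5/8)x + 5/32
image of x^6: 6x^6 - (3645/32)x^5 + (15/32)x^4 - (15/16)x^3 + (15/16)x^2 - (15/32)x + 3/32
image of x^7: 7x^7 + (25515/128)x^6 - (21/64)x^5 + (105/128)x^4 - (35/32)x^3 + (105/128)x^2 - (21/64)x + 7/128
image of x^8: 8x^8 - (10935/32)x^7 + (7/32)x^6 - (21/32)x^5 + (35/32)x^4 - (35/32)x^3 + (21/32)x^2 - (7/32)x + 1/32
the matrix is upper triangular; its diagonal is (0, 1, 2, 3, 4, 5, 6, 7, 8)
for a triangular matrix the eigenvalues are the diagonal entries, with algebraic multiplicity their repetition count

λ = 0 (multiplicity 1), λ = 1 (multiplicity 1), λ = 2 (multiplicity 1), λ = 3 (multiplicity 1), λ = 4 (multiplicity 1), λ = 5 (multiplicity 1), λ = 6 (multiplicity 1), λ = 7 (multiplicity 1), λ = 8 (multiplicity 1)


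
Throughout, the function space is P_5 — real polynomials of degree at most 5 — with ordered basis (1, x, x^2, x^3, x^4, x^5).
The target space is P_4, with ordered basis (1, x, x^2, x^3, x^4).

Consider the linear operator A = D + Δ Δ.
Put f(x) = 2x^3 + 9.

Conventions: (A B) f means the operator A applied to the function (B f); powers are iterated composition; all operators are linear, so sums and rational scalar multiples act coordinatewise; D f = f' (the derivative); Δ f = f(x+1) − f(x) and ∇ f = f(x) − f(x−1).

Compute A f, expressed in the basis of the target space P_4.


g(x) = 6x^2 + 12x + 12

D f = 6x^2
Δ f = 6x^2 + 6x + 2
Δ Δ f = 12x + 12
(D + Δ Δ) f = 6x^2 + 12x + 12


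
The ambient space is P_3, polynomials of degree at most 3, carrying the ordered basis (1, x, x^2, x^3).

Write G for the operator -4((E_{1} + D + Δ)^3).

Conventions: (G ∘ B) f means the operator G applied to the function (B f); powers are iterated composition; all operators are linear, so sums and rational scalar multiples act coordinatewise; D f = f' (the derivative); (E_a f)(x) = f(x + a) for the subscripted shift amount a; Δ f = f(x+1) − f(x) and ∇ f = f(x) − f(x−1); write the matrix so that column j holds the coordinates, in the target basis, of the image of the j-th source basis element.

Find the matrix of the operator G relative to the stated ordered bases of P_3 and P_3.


the matrix is [[-4, -36, -240, -1104]; [0, -4, -72, -720]; [0, 0, -4, -108]; [0, 0, 0, -4]] (rows listed top to bottom)

image of 1: -4
image of x: -4x - 36
image of x^2: -4x^2 - 72x - 240
image of x^3: -4x^3 - 108x^2 - 720x - 1104
each image's coordinates form column j of the matrix


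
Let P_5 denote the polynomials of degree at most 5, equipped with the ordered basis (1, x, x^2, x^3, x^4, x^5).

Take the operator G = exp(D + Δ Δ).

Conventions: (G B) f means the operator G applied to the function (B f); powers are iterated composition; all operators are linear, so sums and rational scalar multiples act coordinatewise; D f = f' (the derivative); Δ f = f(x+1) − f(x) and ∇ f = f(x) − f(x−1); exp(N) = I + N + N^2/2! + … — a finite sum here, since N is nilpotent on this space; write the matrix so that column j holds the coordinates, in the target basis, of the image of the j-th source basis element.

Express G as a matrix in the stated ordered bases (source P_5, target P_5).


the matrix is [[1, 1, 3, 13, 63, 361]; [0, 1, 2, 9, 52, 315]; [0, 0, 1, 3, 18, 130]; [0, 0, 0, 1, 4, 30]; [0, 0, 0, 0, 1, 5]; [0, 0, 0, 0, 0, 1]] (rows listed top to bottom)

image of 1: 1
image of x: x + 1
image of x^2: x^2 + 2x + 3
image of x^3: x^3 + 3x^2 + 9x + 13
image of x^4: x^4 + 4x^3 + 18x^2 + 52x + 63
image of x^5: x^5 + 5x^4 + 30x^3 + 130x^2 + 315x + 361
each image's coordinates form column j of the matrix


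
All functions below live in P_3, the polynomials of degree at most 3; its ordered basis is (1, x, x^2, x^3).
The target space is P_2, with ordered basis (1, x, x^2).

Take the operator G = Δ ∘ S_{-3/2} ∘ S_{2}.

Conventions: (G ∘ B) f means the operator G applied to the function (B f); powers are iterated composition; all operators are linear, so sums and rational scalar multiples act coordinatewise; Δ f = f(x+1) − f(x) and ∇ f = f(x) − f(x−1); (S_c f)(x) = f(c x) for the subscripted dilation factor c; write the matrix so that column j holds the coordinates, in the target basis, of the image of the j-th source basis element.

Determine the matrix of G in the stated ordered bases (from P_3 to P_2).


the matrix is [[0, -3, 9, -27]; [0, 0, 18, -81]; [0, 0, 0, -81]] (rows listed top to bottom)

image of 1: 0
image of x: -3
image of x^2: 18x + 9
image of x^3: -81x^2 - 81x - 27
each image's coordinates form column j of the matrix


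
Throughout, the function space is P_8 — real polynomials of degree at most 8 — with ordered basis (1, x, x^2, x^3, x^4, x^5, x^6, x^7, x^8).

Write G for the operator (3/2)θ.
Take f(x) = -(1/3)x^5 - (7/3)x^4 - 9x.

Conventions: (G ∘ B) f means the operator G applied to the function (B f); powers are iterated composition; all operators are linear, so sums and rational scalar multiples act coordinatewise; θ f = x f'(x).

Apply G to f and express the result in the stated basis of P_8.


θ f = -(5/3)x^5 - (28/3)x^4 - 9x
((3/2)θ) f = -(5/2)x^5 - 14x^4 - (27/2)x

the result is g(x) = -(5/2)x^5 - 14x^4 - (27/2)x


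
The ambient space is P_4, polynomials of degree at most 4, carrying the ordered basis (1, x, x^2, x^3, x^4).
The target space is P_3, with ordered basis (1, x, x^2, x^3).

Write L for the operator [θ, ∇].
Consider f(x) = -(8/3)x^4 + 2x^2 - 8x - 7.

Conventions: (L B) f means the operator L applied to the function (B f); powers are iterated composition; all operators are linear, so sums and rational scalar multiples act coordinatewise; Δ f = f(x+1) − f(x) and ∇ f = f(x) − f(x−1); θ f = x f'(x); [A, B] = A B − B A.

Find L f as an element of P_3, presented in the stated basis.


∇ f = -(32/3)x^3 + 16x^2 - (20/3)x - 22/3
θ ∇ f = -32x^3 + 32x^2 - (20/3)x
θ f = -(32/3)x^4 + 4x^2 - 8x
∇ θ f = -(128/3)x^3 + 64x^2 - (104/3)x - 4/3
[θ, ∇] f = (32/3)x^3 - 32x^2 + 28x + 4/3

the image equals g(x) = (32/3)x^3 - 32x^2 + 28x + 4/3


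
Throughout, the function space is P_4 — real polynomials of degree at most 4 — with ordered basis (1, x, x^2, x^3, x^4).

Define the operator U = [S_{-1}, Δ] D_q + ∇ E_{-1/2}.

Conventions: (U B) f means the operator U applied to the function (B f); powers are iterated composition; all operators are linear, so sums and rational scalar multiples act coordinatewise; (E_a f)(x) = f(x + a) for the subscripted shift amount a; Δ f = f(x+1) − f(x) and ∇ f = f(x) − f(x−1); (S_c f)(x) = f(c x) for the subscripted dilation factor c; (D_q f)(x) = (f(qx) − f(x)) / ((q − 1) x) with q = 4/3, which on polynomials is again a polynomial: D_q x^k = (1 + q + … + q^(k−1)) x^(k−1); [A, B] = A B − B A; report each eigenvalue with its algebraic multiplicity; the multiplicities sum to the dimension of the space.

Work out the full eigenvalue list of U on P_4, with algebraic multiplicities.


image of 1: 0
image of x: 1
image of x^2: 2x + 8/3
image of x^3: 3x^2 - (202/9)x + 13/4
image of x^4: 4x^3 + (242/9)x^2 + 13x + 215/27
the matrix is upper triangular; its diagonal is (0, 0, 0, 0, 0)
for a triangular matrix the eigenvalues are the diagonal entries, with algebraic multiplicity their repetition count

λ = 0 (multiplicity 5)


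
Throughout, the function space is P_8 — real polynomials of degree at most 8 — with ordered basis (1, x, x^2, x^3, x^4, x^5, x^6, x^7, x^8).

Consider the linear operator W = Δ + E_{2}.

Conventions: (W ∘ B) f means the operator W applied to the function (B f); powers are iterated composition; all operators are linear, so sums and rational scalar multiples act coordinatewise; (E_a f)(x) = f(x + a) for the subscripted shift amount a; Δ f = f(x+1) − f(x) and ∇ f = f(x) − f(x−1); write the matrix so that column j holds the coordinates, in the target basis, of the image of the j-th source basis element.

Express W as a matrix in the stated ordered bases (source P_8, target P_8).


image of 1: 1
image of x: x + 3
image of x^2: x^2 + 6x + 5
image of x^3: x^3 + 9x^2 + 15x + 9
image of x^4: x^4 + 12x^3 + 30x^2 + 36x + 17
image of x^5: x^5 + 15x^4 + 50x^3 + 90x^2 + 85x + 33
image of x^6: x^6 + 18x^5 + 75x^4 + 180x^3 + 255x^2 + 198x + 65
image of x^7: x^7 + 21x^6 + 105x^5 + 315x^4 + 595x^3 + 693x^2 + 455x + 129
image of x^8: x^8 + 24x^7 + 140x^6 + 504x^5 + 1190x^4 + 1848x^3 + 1820x^2 + 1032x + 257
each image's coordinates form column j of the matrix

the matrix is [[1, 3, 5, 9, 17, 33, 65, 129, 257]; [0, 1, 6, 15, 36, 85, 198, 455, 1032]; [0, 0, 1, 9, 30, 90, 255, 693, 1820]; [0, 0, 0, 1, 12, 50, 180, 595, 1848]; [0, 0, 0, 0, 1, 15, 75, 315, 1190]; [0, 0, 0, 0, 0, 1, 18, 105, 504]; [0, 0, 0, 0, 0, 0, 1, 21, 140]; [0, 0, 0, 0, 0, 0, 0, 1, 24]; [0, 0, 0, 0, 0, 0, 0, 0, 1]] (rows listed top to bottom)


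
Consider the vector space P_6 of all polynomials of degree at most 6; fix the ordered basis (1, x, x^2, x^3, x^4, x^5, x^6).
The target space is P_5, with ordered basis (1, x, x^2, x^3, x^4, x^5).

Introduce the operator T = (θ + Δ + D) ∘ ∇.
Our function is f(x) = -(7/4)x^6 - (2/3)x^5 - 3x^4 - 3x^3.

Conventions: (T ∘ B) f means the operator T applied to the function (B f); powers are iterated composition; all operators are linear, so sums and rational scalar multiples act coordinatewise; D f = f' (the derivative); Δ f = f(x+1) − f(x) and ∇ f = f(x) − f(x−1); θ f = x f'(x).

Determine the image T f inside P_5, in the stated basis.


∇ f = -(21/2)x^5 + (275/12)x^4 - (121/3)x^3 + (343/12)x^2 - (61/6)x + 13/12
θ ∇ f = -(105/2)x^5 + (275/3)x^4 - 121x^3 + (343/6)x^2 - (61/6)x
Δ ∇ f = -(105/2)x^4 - (40/3)x^3 - (177/2)x^2 - (74/3)x - 19/2
D ∇ f = -(105/2)x^4 + (275/3)x^3 - 121x^2 + (343/6)x - 61/6
(θ + Δ + D) ∇ f = -(105/2)x^5 - (40/3)x^4 - (128/3)x^3 - (457/3)x^2 + (67/3)x - 59/3

the image equals g(x) = -(105/2)x^5 - (40/3)x^4 - (128/3)x^3 - (457/3)x^2 + (67/3)x - 59/3


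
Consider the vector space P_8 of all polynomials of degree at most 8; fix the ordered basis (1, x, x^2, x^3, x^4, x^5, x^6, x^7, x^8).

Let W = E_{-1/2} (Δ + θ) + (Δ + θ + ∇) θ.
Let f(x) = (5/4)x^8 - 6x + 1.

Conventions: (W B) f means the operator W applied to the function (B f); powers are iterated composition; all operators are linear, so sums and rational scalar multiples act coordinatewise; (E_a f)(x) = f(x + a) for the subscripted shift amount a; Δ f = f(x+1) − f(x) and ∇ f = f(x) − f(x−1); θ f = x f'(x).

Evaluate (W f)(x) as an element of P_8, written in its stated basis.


Δ f = 10x^7 + 35x^6 + 70x^5 + (175/2)x^4 + 70x^3 + 35x^2 + 10x - 19/4
θ f = 10x^8 - 6x
(Δ + θ) f = 10x^8 + 10x^7 + 35x^6 + 70x^5 + (175/2)x^4 + 70x^3 + 35x^2 + 4x - 19/4
E_{-1/2} (Δ + θ) f = 10x^8 - 30x^7 + 70x^6 - (105/2)x^5 + (175/4)x^4 - (105/8)x^3 + (35/8)x^2 - (207/32)x - 379/128
θ f = 10x^8 - 6x
Δ θ f = 80x^7 + 280x^6 + 560x^5 + 700x^4 + 560x^3 + 280x^2 + 80x + 4
θ θ f = 80x^8 - 6x
∇ θ f = 80x^7 - 280x^6 + 560x^5 - 700x^4 + 560x^3 - 280x^2 + 80x - 16
(Δ + θ + ∇) θ f = 80x^8 + 160x^7 + 1120x^5 + 1120x^3 + 154x - 12
(E_{-1/2} (Δ + θ) + (Δ + θ + ∇) θ) f = 90x^8 + 130x^7 + 70x^6 + (2135/2)x^5 + (175/4)x^4 + (8855/8)x^3 + (35/8)x^2 + (4721/32)x - 1915/128

the result is g(x) = 90x^8 + 130x^7 + 70x^6 + (2135/2)x^5 + (175/4)x^4 + (8855/8)x^3 + (35/8)x^2 + (4721/32)x - 1915/128


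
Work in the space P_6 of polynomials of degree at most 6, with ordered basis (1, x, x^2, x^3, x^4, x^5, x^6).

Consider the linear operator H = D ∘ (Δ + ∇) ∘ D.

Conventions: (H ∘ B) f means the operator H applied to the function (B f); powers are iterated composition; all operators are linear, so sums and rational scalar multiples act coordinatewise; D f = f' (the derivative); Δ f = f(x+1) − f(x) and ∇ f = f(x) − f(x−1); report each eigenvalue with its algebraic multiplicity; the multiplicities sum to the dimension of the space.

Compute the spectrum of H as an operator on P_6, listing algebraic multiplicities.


λ = 0 (multiplicity 7)

image of 1: 0
image of x: 0
image of x^2: 0
image of x^3: 12
image of x^4: 48x
image of x^5: 120x^2 + 40
image of x^6: 240x^3 + 240x
the matrix is upper triangular; its diagonal is (0, 0, 0, 0, 0, 0, 0)
for a triangular matrix the eigenvalues are the diagonal entries, with algebraic multiplicity their repetition count


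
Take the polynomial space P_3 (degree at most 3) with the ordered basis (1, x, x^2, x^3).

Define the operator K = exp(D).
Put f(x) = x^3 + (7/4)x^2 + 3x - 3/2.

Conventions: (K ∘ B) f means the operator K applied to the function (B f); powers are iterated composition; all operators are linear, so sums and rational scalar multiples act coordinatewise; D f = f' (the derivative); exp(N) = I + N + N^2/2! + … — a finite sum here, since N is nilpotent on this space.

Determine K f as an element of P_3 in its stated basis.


order-1 term: 3x^2 + (7/2)x + 3
order-2 term: 3x + 7/4
order-3 term: 1
the series for exp(D) f terminates at order 3
exp(D) f = x^3 + (19/4)x^2 + (19/2)x + 17/4

g(x) = x^3 + (19/4)x^2 + (19/2)x + 17/4


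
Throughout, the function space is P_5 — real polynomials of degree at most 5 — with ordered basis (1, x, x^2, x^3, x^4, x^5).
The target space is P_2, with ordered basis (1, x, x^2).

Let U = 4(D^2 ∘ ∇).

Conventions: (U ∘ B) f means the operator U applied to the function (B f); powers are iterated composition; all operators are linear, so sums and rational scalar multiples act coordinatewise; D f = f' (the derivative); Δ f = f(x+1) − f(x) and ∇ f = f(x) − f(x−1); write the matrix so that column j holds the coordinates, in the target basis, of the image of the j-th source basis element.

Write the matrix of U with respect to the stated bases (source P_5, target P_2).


the matrix is [[0, 0, 0, 24, -48, 80]; [0, 0, 0, 0, 96, -240]; [0, 0, 0, 0, 0, 240]] (rows listed top to bottom)

image of 1: 0
image of x: 0
image of x^2: 0
image of x^3: 24
image of x^4: 96x - 48
image of x^5: 240x^2 - 240x + 80
each image's coordinates form column j of the matrix


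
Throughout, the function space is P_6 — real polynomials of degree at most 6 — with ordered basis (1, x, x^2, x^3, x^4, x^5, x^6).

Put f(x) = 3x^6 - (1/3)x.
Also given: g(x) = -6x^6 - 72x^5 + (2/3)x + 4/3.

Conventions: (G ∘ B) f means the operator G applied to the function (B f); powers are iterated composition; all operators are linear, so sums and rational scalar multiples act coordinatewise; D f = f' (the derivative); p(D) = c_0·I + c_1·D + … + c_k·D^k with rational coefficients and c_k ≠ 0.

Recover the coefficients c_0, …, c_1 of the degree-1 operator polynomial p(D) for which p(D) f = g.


c_0 = -2, c_1 = -4

D^0 f = 3x^6 - (1/3)x
D^1 f = 18x^5 - 1/3
matching coefficients of g against c_0 f + c_1 Df + … from the top degree down determines the c_i
solution: c_0 = -2, c_1 = -4


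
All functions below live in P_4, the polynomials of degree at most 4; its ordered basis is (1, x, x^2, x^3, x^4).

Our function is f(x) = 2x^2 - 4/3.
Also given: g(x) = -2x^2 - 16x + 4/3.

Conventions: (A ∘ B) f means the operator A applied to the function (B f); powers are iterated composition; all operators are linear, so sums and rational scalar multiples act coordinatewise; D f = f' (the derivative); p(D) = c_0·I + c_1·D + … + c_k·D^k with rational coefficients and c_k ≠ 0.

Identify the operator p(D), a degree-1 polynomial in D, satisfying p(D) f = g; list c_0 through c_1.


D^0 f = 2x^2 - 4/3
D^1 f = 4x
matching coefficients of g against c_0 f + c_1 Df + … from the top degree down determines the c_i
solution: c_0 = -1, c_1 = -4

p(D) = -I − 4·D, i.e. c_0 = -1, c_1 = -4


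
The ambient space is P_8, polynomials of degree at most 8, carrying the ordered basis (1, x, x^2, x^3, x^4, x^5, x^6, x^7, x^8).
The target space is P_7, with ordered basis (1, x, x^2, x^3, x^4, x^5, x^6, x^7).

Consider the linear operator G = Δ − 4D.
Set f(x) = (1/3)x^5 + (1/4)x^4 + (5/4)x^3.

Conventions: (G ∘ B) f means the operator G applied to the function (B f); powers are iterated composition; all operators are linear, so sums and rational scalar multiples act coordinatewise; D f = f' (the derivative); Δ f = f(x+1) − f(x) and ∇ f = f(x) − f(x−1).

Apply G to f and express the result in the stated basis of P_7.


the result is g(x) = -5x^4 + (1/3)x^3 - (77/12)x^2 + (77/12)x + 11/6

Δ f = (5/3)x^4 + (13/3)x^3 + (103/12)x^2 + (77/12)x + 11/6
D f = (5/3)x^4 + x^3 + (15/4)x^2
(-4D) f = -(20/3)x^4 - 4x^3 - 15x^2
(Δ − 4D) f = -5x^4 + (1/3)x^3 - (77/12)x^2 + (77/12)x + 11/6


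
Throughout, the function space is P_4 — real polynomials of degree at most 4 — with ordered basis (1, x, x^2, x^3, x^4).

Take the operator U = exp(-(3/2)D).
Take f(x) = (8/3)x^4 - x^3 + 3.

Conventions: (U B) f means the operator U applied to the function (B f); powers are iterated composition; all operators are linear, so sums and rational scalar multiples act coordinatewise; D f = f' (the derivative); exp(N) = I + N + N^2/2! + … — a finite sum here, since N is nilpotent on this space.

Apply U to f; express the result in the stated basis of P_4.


order-1 term: -16x^3 + (9/2)x^2
order-2 term: 36x^2 - (27/4)x
order-3 term: -36x + 27/8
order-4 term: 27/2
the series for exp(-(3/2)D) f terminates at order 4
exp(-(3/2)D) f = (8/3)x^4 - 17x^3 + (81/2)x^2 - (171/4)x + 159/8

g(x) = (8/3)x^4 - 17x^3 + (81/2)x^2 - (171/4)x + 159/8


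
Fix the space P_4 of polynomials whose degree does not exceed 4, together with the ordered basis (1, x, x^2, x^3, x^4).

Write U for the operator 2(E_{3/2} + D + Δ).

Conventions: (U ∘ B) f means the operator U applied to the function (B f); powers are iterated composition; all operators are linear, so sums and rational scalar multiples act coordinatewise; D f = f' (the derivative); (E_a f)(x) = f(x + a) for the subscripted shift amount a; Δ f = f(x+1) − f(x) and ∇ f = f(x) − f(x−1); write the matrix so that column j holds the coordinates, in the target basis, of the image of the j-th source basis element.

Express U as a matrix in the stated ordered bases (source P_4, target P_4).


image of 1: 2
image of x: 2x + 7
image of x^2: 2x^2 + 14x + 13/2
image of x^3: 2x^3 + 21x^2 + (39/2)x + 35/4
image of x^4: 2x^4 + 28x^3 + 39x^2 + 35x + 97/8
each image's coordinates form column j of the matrix

the matrix is [[2, 7, 13/2, 35/4, 97/8]; [0, 2, 14, 39/2, 35]; [0, 0, 2, 21, 39]; [0, 0, 0, 2, 28]; [0, 0, 0, 0, 2]] (rows listed top to bottom)


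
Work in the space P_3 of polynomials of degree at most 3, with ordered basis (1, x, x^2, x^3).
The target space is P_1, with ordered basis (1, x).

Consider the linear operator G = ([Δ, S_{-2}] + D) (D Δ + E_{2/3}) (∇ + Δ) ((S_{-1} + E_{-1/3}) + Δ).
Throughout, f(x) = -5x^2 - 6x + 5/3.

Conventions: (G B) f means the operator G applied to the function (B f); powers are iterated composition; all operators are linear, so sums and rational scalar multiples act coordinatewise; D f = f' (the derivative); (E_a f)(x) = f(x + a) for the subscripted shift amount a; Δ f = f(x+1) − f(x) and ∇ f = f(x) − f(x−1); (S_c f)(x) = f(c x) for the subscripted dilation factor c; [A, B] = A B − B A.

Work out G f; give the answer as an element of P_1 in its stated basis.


S_{-1} f = -5x^2 + 6x + 5/3
E_{-1/3} f = -5x^2 - (8/3)x + 28/9
(S_{-1} + E_{-1/3}) f = -10x^2 + (10/3)x + 43/9
Δ f = -10x - 11
((S_{-1} + E_{-1/3}) + Δ) f = -10x^2 - (20/3)x - 56/9
∇ ((S_{-1} + E_{-1/3}) + Δ) f = -20x + 10/3
Δ ((S_{-1} + E_{-1/3}) + Δ) f = -20x - 50/3
(∇ + Δ) ((S_{-1} + E_{-1/3}) + Δ) f = -40x - 40/3
Δ (∇ + Δ) ((S_{-1} + E_{-1/3}) + Δ) f = -40
D Δ (∇ + Δ) ((S_{-1} + E_{-1/3}) + Δ) f = 0
E_{2/3} (∇ + Δ) ((S_{-1} + E_{-1/3}) + Δ) f = -40x - 40
(D Δ + E_{2/3}) (∇ + Δ) ((S_{-1} + E_{-1/3}) + Δ) f = -40x - 40
S_{-2} ((D Δ + E_{2/3}) (∇ + Δ)) ((S_{-1} + E_{-1/3}) + Δ) f = 80x - 40
Δ S_{-2} ((D Δ + E_{2/3}) (∇ + Δ)) ((S_{-1} + E_{-1/3}) + Δ) f = 80
Δ ((D Δ + E_{2/3}) (∇ + Δ)) ((S_{-1} + E_{-1/3}) + Δ) f = -40
S_{-2} Δ ((D Δ + E_{2/3}) (∇ + Δ)) ((S_{-1} + E_{-1/3}) + Δ) f = -40
[Δ, S_{-2}] ((D Δ + E_{2/3}) (∇ + Δ)) ((S_{-1} + E_{-1/3}) + Δ) f = 120
D ((D Δ + E_{2/3}) (∇ + Δ)) ((S_{-1} + E_{-1/3}) + Δ) f = -40
([Δ, S_{-2}] + D) ((D Δ + E_{2/3}) (∇ + Δ)) ((S_{-1} + E_{-1/3}) + Δ) f = 80

g(x) = 80


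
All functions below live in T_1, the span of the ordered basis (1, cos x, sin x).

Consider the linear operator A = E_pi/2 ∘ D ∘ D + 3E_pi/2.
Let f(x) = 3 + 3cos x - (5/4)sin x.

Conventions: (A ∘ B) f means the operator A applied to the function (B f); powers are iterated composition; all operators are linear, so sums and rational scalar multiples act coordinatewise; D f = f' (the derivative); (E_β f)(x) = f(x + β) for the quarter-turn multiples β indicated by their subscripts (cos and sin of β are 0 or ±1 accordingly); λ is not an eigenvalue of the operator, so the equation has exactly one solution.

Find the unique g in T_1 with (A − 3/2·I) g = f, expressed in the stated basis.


write g with unknown coordinates in the stated basis and equate coefficients in (A − 3/2·I) g = f
solving from the highest basis element down gives g = 2 - (8/25)cos x + (63/50)sin x
check: A g = 6 + (63/25)cos x + (16/25)sin x
so A g − 3/2·g = 3 + 3cos x - (5/4)sin x = f ✓

the image equals g(x) = 2 - (8/25)cos x + (63/50)sin x


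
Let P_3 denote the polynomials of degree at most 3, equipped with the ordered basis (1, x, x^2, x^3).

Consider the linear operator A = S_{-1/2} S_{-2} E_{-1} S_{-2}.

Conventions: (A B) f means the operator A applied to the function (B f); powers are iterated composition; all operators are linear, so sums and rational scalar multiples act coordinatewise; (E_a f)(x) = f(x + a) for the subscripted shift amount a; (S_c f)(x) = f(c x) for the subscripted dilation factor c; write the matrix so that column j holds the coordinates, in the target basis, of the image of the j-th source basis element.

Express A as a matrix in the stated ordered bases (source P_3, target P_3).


the matrix is [[1, 2, 4, 8]; [0, -2, -8, -24]; [0, 0, 4, 24]; [0, 0, 0, -8]] (rows listed top to bottom)

image of 1: 1
image of x: -2x + 2
image of x^2: 4x^2 - 8x + 4
image of x^3: -8x^3 + 24x^2 - 24x + 8
each image's coordinates form column j of the matrix


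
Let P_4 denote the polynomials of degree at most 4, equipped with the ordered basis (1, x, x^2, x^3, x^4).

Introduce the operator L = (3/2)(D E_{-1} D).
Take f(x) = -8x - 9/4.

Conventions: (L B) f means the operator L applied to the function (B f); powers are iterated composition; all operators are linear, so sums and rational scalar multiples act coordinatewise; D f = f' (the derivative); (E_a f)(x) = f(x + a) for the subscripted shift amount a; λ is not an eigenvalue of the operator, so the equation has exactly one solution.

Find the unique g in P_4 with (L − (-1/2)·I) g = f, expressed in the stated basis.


the result is g(x) = -16x - 9/2

write g with unknown coordinates in the stated basis and equate coefficients in (L − (-1/2)·I) g = f
solving from the highest basis element down gives g = -16x - 9/2
check: L g = 0
so L g − (-1/2)·g = -8x - 9/4 = f ✓


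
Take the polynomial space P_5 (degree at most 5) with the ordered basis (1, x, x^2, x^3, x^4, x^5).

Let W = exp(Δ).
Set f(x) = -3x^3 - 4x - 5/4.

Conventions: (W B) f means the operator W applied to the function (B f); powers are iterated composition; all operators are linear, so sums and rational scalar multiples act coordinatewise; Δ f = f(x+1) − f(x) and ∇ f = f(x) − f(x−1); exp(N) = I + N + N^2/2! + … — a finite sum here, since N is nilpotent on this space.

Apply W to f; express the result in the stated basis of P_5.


g(x) = -3x^3 - 9x^2 - 22x - 81/4

order-1 term: -9x^2 - 9x - 7
order-2 term: -9x - 9
order-3 term: -3
the series for exp(Δ) f terminates at order 3
exp(Δ) f = -3x^3 - 9x^2 - 22x - 81/4


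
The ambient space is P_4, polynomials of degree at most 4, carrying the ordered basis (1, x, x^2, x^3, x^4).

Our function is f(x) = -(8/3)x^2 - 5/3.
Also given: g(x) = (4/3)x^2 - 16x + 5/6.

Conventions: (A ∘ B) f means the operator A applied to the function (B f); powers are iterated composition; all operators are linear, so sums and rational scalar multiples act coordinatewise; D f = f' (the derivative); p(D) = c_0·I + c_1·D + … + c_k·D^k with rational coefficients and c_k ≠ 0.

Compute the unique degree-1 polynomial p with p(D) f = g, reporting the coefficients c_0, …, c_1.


D^0 f = -(8/3)x^2 - 5/3
D^1 f = -(16/3)x
matching coefficients of g against c_0 f + c_1 Df + … from the top degree down determines the c_i
solution: c_0 = -1/2, c_1 = 3

p(D) = -(1/2)·I + 3·D, i.e. c_0 = -1/2, c_1 = 3


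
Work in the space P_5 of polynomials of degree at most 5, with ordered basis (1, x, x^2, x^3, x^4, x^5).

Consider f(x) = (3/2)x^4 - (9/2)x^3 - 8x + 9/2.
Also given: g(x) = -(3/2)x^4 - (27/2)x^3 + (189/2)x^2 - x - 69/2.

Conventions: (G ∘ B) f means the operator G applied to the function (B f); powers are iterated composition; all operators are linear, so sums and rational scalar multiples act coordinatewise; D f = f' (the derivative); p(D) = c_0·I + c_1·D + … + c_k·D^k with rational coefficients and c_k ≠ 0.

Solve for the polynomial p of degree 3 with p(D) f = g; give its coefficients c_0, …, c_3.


c_0 = -1, c_1 = -3, c_2 = 3, c_3 = 2

D^0 f = (3/2)x^4 - (9/2)x^3 - 8x + 9/2
D^1 f = 6x^3 - (27/2)x^2 - 8
D^2 f = 18x^2 - 27x
D^3 f = 36x - 27
matching coefficients of g against c_0 f + c_1 Df + … from the top degree down determines the c_i
solution: c_0 = -1, c_1 = -3, c_2 = 3, c_3 = 2


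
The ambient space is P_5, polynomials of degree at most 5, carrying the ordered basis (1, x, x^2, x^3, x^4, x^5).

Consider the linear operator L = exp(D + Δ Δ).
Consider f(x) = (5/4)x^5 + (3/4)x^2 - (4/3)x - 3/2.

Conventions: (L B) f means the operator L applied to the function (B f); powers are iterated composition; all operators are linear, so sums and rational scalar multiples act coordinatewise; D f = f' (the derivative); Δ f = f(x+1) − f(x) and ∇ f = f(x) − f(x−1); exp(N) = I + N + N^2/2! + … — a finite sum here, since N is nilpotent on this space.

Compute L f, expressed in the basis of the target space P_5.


the image equals g(x) = (5/4)x^5 + (25/4)x^4 + (75/2)x^3 + (653/4)x^2 + (4727/12)x + 1352/3

order-1 term: (25/4)x^4 + 25x^3 + 75x^2 + 89x + 113/3
order-2 term: (25/2)x^3 + 75x^2 + 225x + 953/4
order-3 term: (25/2)x^2 + 75x + 150
order-4 term: (25/4)x + 25
order-5 term: 5/4
the series for exp(D + Δ Δ) f terminates at order 5
exp(D + Δ Δ) f = (5/4)x^5 + (25/4)x^4 + (75/2)x^3 + (653/4)x^2 + (4727/12)x + 1352/3


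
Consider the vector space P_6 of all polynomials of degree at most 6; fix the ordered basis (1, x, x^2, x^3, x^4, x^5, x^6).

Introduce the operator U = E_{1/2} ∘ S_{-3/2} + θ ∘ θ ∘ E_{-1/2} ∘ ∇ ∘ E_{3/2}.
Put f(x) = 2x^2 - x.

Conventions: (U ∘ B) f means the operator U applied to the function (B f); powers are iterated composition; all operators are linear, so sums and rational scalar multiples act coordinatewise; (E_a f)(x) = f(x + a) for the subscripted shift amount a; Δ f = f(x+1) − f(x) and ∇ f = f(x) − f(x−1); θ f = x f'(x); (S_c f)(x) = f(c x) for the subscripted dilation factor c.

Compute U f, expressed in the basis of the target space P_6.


S_{-3/2} f = (9/2)x^2 + (3/2)x
E_{1/2} S_{-3/2} f = (9/2)x^2 + 6x + 15/8
E_{3/2} f = 2x^2 + 5x + 3
∇ E_{3/2} f = 4x + 3
E_{-1/2} (∇ ∘ E_{3/2}) f = 4x + 1
θ E_{-1/2} (∇ ∘ E_{3/2}) f = 4x
θ (θ ∘ E_{-1/2}) (∇ ∘ E_{3/2}) f = 4x
(E_{1/2} ∘ S_{-3/2} + θ ∘ θ ∘ E_{-1/2} ∘ ∇ ∘ E_{3/2}) f = (9/2)x^2 + 10x + 15/8

the image equals g(x) = (9/2)x^2 + 10x + 15/8


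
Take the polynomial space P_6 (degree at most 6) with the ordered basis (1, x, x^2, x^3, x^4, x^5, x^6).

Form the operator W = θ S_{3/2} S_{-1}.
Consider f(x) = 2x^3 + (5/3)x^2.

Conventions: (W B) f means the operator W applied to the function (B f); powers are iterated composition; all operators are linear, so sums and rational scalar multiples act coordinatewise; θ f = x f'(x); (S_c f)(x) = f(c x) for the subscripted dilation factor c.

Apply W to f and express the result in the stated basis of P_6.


S_{-1} f = -2x^3 + (5/3)x^2
S_{3/2} S_{-1} f = -(27/4)x^3 + (15/4)x^2
θ S_{3/2} S_{-1} f = -(81/4)x^3 + (15/2)x^2

the image equals g(x) = -(81/4)x^3 + (15/2)x^2


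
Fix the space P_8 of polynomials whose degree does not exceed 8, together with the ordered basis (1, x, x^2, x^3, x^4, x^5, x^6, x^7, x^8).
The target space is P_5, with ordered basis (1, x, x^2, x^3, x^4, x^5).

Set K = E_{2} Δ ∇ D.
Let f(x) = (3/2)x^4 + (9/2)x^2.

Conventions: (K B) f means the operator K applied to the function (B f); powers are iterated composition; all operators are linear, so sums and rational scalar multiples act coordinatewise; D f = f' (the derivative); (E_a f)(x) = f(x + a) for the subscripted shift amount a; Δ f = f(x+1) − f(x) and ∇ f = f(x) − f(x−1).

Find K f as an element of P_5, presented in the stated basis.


the image equals g(x) = 36x + 72

D f = 6x^3 + 9x
∇ D f = 18x^2 - 18x + 15
Δ (∇ D) f = 36x
E_{2} Δ (∇ D) f = 36x + 72


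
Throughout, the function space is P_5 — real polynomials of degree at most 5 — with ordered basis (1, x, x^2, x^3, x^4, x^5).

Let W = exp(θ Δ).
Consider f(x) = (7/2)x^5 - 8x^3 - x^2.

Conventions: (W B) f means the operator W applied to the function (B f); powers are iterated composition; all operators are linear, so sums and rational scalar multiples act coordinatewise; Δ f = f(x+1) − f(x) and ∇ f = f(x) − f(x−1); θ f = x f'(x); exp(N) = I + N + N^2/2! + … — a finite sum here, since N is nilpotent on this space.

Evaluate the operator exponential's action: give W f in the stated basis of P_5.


the result is g(x) = (7/2)x^5 + 70x^4 + 517x^3 + 1596x^2 + 1641x

order-1 term: 70x^4 + 105x^3 + 22x^2 - (17/2)x
order-2 term: 420x^3 + 735x^2 + (639/2)x
order-3 term: 840x^2 + 910x
order-4 term: 420x
the series for exp(θ Δ) f terminates at order 4
exp(θ Δ) f = (7/2)x^5 + 70x^4 + 517x^3 + 1596x^2 + 1641x


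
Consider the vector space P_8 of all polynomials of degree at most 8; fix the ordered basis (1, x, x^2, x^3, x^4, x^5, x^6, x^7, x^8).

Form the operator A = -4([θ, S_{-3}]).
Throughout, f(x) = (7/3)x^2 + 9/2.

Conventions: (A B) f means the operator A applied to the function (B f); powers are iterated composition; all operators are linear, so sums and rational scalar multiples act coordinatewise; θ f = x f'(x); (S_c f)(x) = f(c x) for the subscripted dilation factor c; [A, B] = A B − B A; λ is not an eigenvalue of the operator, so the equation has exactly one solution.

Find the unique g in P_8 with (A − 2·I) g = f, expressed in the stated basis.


the image equals g(x) = -(7/6)x^2 - 9/4

write g with unknown coordinates in the stated basis and equate coefficients in (A − 2·I) g = f
solving from the highest basis element down gives g = -(7/6)x^2 - 9/4
check: A g = 0
so A g − 2·g = (7/3)x^2 + 9/2 = f ✓


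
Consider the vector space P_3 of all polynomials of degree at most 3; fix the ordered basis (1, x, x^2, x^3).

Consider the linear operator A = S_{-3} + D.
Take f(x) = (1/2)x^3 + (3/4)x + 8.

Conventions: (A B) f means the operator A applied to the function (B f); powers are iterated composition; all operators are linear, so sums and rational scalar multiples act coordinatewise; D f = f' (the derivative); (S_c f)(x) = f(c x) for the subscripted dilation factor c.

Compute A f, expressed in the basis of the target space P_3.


the image equals g(x) = -(27/2)x^3 + (3/2)x^2 - (9/4)x + 35/4

S_{-3} f = -(27/2)x^3 - (9/4)x + 8
D f = (3/2)x^2 + 3/4
(S_{-3} + D) f = -(27/2)x^3 + (3/2)x^2 - (9/4)x + 35/4


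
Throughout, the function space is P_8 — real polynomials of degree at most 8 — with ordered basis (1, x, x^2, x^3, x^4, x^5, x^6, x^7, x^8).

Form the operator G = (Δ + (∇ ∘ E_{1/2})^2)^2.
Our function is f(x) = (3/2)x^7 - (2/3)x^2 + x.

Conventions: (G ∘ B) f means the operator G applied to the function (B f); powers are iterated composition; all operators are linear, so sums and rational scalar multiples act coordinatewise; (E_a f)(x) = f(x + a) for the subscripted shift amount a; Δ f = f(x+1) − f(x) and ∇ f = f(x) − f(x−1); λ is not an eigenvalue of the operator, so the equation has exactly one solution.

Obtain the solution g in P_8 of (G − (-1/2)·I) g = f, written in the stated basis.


g(x) = 3x^7 - 252x^5 - 3780x^4 - 2940x^3 + (510296/3)x^2 + 723158x - 188228/3

write g with unknown coordinates in the stated basis and equate coefficients in (G − (-1/2)·I) g = f
solving from the highest basis element down gives g = 3x^7 - 252x^5 - 3780x^4 - 2940x^3 + (510296/3)x^2 + 723158x - 188228/3
check: G g = 126x^5 + 1890x^4 + 1470x^3 - 85050x^2 - 361578x + 94114/3
so G g − (-1/2)·g = (3/2)x^7 - (2/3)x^2 + x = f ✓
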